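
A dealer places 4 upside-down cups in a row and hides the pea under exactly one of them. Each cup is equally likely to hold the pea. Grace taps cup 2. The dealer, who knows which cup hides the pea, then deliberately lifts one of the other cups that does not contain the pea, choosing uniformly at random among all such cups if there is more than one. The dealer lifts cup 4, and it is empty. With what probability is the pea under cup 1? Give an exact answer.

3/8

Apply Bayes' rule, conditioning on where the pea actually is.
If it is under either of cups 1 and 3 (prior 1/4 each): the dealer has 2 equally likely choices, so probability 1/2; weight (1/4)·(1/2) = 1/8 each.
If it is under cup 2 (prior 1/4): the dealer has 3 equally likely choices, so probability 1/3; weight (1/4)·(1/3) = 1/12.
If it is under cup 4 (prior 1/4): the dealer opened cup 4, so this case is ruled out; weight (1/4)·0 = 0.
The weights sum to 1/3.
So P(the pea under cup 1 | the dealer opened cup 4) = (1/8) / (1/3) = 3/8.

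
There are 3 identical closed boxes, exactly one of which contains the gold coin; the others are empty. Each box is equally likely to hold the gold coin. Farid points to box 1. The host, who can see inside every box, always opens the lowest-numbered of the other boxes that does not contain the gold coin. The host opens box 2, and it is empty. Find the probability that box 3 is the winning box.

Apply Bayes' rule, conditioning on where the gold coin actually is.
If it is in either of boxes 1 and 3 (prior 1/3 each): box 2 is the lowest-numbered option available, probability 1; weight (1/3)·1 = 1/3 each.
If it is in box 2 (prior 1/3): the host opened box 2, so this case is ruled out; weight (1/3)·0 = 0.
The weights sum to 2/3.
So P(the gold coin in box 3 | the host opened box 2) = (1/3) / (2/3) = 1/2.

1/2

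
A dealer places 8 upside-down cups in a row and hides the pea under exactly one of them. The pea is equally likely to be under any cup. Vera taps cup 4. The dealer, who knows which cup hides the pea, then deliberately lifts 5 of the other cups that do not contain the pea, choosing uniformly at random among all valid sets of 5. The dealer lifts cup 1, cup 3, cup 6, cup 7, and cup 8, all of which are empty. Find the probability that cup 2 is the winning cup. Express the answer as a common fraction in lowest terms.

Condition on the true location of the pea.
If it is under any of cups 1, 3, 6, 7, and 8 (prior 1/8 each): that cup was opened and seen not to hold the prize — ruled out; weight (1/8)·0 = 0 each.
If it is under either of cups 2 and 5 (prior 1/8 each): the dealer has 6 equally likely choices, so probability 1/6; weight (1/8)·(1/6) = 1/48 each.
If it is under cup 4 (prior 1/8): the dealer has 21 equally likely choices, so probability 1/21; weight (1/8)·(1/21) = 1/168.
The weights sum to 1/21.
So P(the pea under cup 2 | the dealer opened cup 1, cup 3, cup 6, cup 7, and cup 8) = (1/48) / (1/21) = 7/16.

7/16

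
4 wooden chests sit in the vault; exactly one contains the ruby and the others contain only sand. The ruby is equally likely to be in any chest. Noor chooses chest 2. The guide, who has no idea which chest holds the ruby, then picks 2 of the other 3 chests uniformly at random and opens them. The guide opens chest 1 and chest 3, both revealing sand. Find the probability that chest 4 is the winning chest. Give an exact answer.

Because the guide chose which chests to open without knowing where the ruby is, the choice is independent of the prize location. Learning that none of the 2 opened chests holds the ruby simply rules out those 2 locations and leaves the remaining 2 chests still equally likely by symmetry.
So P(the ruby in chest 4) = 1/2.

1/2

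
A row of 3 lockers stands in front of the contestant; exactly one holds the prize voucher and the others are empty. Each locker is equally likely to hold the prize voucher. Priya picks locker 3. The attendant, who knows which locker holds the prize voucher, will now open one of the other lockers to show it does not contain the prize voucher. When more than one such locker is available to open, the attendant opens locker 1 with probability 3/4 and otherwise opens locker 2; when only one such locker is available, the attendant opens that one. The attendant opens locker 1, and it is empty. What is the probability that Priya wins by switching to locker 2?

Apply Bayes' rule, conditioning on where the prize voucher actually is.
If it is in locker 1 (prior 1/3): the attendant opened locker 1, so this case is ruled out; weight (1/3)·0 = 0.
If it is in locker 2 (prior 1/3): only locker 1 is available, probability 1; weight (1/3)·1 = 1/3.
If it is in locker 3 (prior 1/3): locker 1 is available, opened with probability 3/4; weight (1/3)·(3/4) = 1/4.
The weights sum to 7/12.
So P(the prize voucher in locker 2 | the attendant opened locker 1) = (1/3) / (7/12) = 4/7.

4/7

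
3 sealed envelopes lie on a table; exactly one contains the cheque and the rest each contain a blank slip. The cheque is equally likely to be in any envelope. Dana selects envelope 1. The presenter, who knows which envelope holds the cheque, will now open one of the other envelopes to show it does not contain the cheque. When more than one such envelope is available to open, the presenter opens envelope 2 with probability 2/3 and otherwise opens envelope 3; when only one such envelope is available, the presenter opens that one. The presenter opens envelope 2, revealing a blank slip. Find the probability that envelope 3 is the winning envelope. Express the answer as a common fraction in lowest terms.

Condition on the true location of the cheque.
If it is in envelope 1 (prior 1/3): envelope 2 is available, opened with probability 2/3; weight (1/3)·(2/3) = 2/9.
If it is in envelope 2 (prior 1/3): the presenter opened envelope 2, so this case is ruled out; weight (1/3)·0 = 0.
If it is in envelope 3 (prior 1/3): only envelope 2 is available, probability 1; weight (1/3)·1 = 1/3.
The weights sum to 5/9.
So P(the cheque in envelope 3 | the presenter opened envelope 2) = (1/3) / (5/9) = 3/5.

3/5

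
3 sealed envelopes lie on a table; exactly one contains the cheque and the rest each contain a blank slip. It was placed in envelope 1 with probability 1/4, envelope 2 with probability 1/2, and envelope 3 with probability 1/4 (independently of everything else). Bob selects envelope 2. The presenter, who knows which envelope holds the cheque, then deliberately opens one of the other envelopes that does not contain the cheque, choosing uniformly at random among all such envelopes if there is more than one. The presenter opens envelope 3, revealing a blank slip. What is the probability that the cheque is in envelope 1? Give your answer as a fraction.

1/2

Apply Bayes' rule, conditioning on where the cheque actually is.
If it is in envelope 1 (prior 1/4): the presenter has no choice, probability 1; weight (1/4)·1 = 1/4.
If it is in envelope 2 (prior 1/2): the presenter has 2 equally likely choices, so probability 1/2; weight (1/2)·(1/2) = 1/4.
If it is in envelope 3 (prior 1/4): the presenter opened envelope 3, so this case is ruled out; weight (1/4)·0 = 0.
The weights sum to 1/2.
So P(the cheque in envelope 1 | the presenter opened envelope 3) = (1/4) / (1/2) = 1/2.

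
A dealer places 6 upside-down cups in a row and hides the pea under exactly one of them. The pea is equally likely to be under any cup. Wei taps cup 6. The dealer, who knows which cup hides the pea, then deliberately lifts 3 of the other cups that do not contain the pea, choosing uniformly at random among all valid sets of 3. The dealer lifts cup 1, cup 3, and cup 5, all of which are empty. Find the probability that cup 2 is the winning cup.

5/12

Condition on the true location of the pea.
If it is under any of cups 1, 3, and 5 (prior 1/6 each): that cup was opened and seen not to hold the prize — ruled out; weight (1/6)·0 = 0 each.
If it is under either of cups 2 and 4 (prior 1/6 each): the dealer has 4 equally likely choices, so probability 1/4; weight (1/6)·(1/4) = 1/24 each.
If it is under cup 6 (prior 1/6): the dealer has 10 equally likely choices, so probability 1/10; weight (1/6)·(1/10) = 1/60.
The weights sum to 1/10.
So P(the pea under cup 2 | the dealer opened cup 1, cup 3, and cup 5) = (1/24) / (1/10) = 5/12.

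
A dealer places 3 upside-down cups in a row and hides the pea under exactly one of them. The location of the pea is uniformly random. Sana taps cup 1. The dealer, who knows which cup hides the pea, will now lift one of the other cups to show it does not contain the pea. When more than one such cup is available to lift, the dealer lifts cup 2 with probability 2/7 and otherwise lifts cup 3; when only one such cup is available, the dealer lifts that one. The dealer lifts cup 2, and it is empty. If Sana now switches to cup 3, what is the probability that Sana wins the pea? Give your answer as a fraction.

7/9

Condition on the true location of the pea.
If it is under cup 1 (prior 1/3): cup 2 is available, opened with probability 2/7; weight (1/3)·(2/7) = 2/21.
If it is under cup 2 (prior 1/3): the dealer opened cup 2, so this case is ruled out; weight (1/3)·0 = 0.
If it is under cup 3 (prior 1/3): only cup 2 is available, probability 1; weight (1/3)·1 = 1/3.
The weights sum to 3/7.
So P(the pea under cup 3 | the dealer opened cup 2) = (1/3) / (3/7) = 7/9.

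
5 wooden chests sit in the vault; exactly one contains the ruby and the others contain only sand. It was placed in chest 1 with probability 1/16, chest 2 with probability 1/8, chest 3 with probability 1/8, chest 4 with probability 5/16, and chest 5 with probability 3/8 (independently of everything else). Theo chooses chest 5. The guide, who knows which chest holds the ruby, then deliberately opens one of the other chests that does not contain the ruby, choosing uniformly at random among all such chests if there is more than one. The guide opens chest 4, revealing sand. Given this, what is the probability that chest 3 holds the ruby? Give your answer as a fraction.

Condition on the true location of the ruby.
If it is in chest 1 (prior 1/16): the guide has 3 equally likely choices, so probability 1/3; weight (1/16)·(1/3) = 1/48.
If it is in either of chests 2 and 3 (prior 1/8 each): the guide has 3 equally likely choices, so probability 1/3; weight (1/8)·(1/3) = 1/24 each.
If it is in chest 4 (prior 5/16): the guide opened chest 4, so this case is ruled out; weight (5/16)·0 = 0.
If it is in chest 5 (prior 3/8): the guide has 4 equally likely choices, so probability 1/4; weight (3/8)·(1/4) = 3/32.
The weights sum to 19/96.
So P(the ruby in chest 3 | the guide opened chest 4) = (1/24) / (19/96) = 4/19.

4/19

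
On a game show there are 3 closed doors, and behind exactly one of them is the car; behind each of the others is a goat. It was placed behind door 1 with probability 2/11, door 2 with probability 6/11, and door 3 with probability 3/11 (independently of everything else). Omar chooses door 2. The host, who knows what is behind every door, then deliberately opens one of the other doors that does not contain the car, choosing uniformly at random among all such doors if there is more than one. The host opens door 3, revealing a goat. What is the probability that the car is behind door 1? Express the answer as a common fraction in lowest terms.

Condition on the true location of the car.
If it is behind door 1 (prior 2/11): the host has no choice, probability 1; weight (2/11)·1 = 2/11.
If it is behind door 2 (prior 6/11): the host has 2 equally likely choices, so probability 1/2; weight (6/11)·(1/2) = 3/11.
If it is behind door 3 (prior 3/11): the host opened door 3, so this case is ruled out; weight (3/11)·0 = 0.
The weights sum to 5/11.
So P(the car behind door 1 | the host opened door 3) = (2/11) / (5/11) = 2/5.

2/5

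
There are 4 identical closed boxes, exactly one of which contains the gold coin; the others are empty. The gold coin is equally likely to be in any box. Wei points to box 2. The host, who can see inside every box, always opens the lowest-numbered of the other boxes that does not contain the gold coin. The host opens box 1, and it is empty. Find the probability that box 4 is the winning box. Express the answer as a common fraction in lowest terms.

1/3

Condition on the true location of the gold coin.
If it is in box 1 (prior 1/4): the host opened box 1, so this case is ruled out; weight (1/4)·0 = 0.
If it is in any of boxes 2, 3, and 4 (prior 1/4 each): box 1 is the lowest-numbered option available, probability 1; weight (1/4)·1 = 1/4 each.
The weights sum to 3/4.
So P(the gold coin in box 4 | the host opened box 1) = (1/4) / (3/4) = 1/3.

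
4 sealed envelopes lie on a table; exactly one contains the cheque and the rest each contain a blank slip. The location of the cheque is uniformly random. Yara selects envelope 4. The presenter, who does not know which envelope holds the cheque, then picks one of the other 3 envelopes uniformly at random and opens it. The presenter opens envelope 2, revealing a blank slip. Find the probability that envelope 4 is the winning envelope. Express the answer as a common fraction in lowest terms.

1/3

Because the presenter chose which envelope to open without knowing where the cheque is, the choice is independent of the prize location. Learning that envelope 2 does not hold the cheque simply rules out that one location and leaves the remaining 3 envelopes still equally likely by symmetry.
So P(the cheque in envelope 4) = 1/3.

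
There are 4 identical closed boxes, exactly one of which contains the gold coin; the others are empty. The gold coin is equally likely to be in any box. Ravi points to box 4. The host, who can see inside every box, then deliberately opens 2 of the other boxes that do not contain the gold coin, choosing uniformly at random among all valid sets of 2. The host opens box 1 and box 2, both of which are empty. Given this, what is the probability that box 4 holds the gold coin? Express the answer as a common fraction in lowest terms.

1/4

Consider each possible location of the gold coin in turn.
If it is in either of boxes 1 and 2 (prior 1/4 each): that box was opened and seen not to hold the prize — ruled out; weight (1/4)·0 = 0 each.
If it is in box 3 (prior 1/4): the host has no choice, probability 1; weight (1/4)·1 = 1/4.
If it is in box 4 (prior 1/4): the host has 3 equally likely choices, so probability 1/3; weight (1/4)·(1/3) = 1/12.
The weights sum to 1/3.
So P(the gold coin in box 4 | the host opened box 1 and box 2) = (1/12) / (1/3) = 1/4.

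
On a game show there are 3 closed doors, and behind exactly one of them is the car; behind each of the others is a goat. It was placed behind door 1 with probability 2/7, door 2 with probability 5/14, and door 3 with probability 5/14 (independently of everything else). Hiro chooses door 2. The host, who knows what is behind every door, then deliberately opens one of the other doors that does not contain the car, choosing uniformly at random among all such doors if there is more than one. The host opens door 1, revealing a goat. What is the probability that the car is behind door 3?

2/3

Apply Bayes' rule, conditioning on where the car actually is.
If it is behind door 1 (prior 2/7): the host opened door 1, so this case is ruled out; weight (2/7)·0 = 0.
If it is behind door 2 (prior 5/14): the host has 2 equally likely choices, so probability 1/2; weight (5/14)·(1/2) = 5/28.
If it is behind door 3 (prior 5/14): the host has no choice, probability 1; weight (5/14)·1 = 5/14.
The weights sum to 15/28.
So P(the car behind door 3 | the host opened door 1) = (5/14) / (15/28) = 2/3.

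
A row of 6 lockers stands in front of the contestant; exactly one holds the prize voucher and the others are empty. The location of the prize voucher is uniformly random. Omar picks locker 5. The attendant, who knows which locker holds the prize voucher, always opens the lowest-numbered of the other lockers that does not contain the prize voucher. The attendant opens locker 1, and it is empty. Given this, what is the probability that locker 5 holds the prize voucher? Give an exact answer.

Condition on the true location of the prize voucher.
If it is in locker 1 (prior 1/6): the attendant opened locker 1, so this case is ruled out; weight (1/6)·0 = 0.
If it is in any of lockers 2, 3, 4, 5, and 6 (prior 1/6 each): locker 1 is the lowest-numbered option available, probability 1; weight (1/6)·1 = 1/6 each.
The weights sum to 5/6.
So P(the prize voucher in locker 5 | the attendant opened locker 1) = (1/6) / (5/6) = 1/5.

1/5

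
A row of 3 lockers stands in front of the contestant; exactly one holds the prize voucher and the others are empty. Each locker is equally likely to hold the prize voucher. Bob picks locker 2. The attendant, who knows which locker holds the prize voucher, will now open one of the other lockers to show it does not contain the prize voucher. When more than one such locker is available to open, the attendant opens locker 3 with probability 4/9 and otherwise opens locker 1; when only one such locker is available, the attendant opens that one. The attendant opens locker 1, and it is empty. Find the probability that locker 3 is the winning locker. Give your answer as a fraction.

9/14

Consider each possible location of the prize voucher in turn.
If it is in locker 1 (prior 1/3): the attendant opened locker 1, so this case is ruled out; weight (1/3)·0 = 0.
If it is in locker 2 (prior 1/3): locker 3 is available but not opened, probability 5/9; weight (1/3)·(5/9) = 5/27.
If it is in locker 3 (prior 1/3): only locker 1 is available, probability 1; weight (1/3)·1 = 1/3.
The weights sum to 14/27.
So P(the prize voucher in locker 3 | the attendant opened locker 1) = (1/3) / (14/27) = 9/14.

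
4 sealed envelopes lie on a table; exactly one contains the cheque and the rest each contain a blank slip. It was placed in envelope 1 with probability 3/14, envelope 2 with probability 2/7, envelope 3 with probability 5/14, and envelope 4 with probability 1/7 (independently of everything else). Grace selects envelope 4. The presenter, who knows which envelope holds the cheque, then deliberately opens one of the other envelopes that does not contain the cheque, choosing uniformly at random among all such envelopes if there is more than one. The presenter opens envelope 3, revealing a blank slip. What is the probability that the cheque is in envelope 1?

Condition on the true location of the cheque.
If it is in envelope 1 (prior 3/14): the presenter has 2 equally likely choices, so probability 1/2; weight (3/14)·(1/2) = 3/28.
If it is in envelope 2 (prior 2/7): the presenter has 2 equally likely choices, so probability 1/2; weight (2/7)·(1/2) = 1/7.
If it is in envelope 3 (prior 5/14): the presenter opened envelope 3, so this case is ruled out; weight (5/14)·0 = 0.
If it is in envelope 4 (prior 1/7): the presenter has 3 equally likely choices, so probability 1/3; weight (1/7)·(1/3) = 1/21.
The weights sum to 25/84.
So P(the cheque in envelope 1 | the presenter opened envelope 3) = (3/28) / (25/84) = 9/25.

9/25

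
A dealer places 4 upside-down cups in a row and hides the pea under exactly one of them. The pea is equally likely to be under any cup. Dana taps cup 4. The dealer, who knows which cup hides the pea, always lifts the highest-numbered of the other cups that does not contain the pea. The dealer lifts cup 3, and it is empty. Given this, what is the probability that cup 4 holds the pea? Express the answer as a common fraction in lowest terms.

1/3

Condition on the true location of the pea.
If it is under any of cups 1, 2, and 4 (prior 1/4 each): cup 3 is the highest-numbered option available, probability 1; weight (1/4)·1 = 1/4 each.
If it is under cup 3 (prior 1/4): the dealer opened cup 3, so this case is ruled out; weight (1/4)·0 = 0.
The weights sum to 3/4.
So P(the pea under cup 4 | the dealer opened cup 3) = (1/4) / (3/4) = 1/3.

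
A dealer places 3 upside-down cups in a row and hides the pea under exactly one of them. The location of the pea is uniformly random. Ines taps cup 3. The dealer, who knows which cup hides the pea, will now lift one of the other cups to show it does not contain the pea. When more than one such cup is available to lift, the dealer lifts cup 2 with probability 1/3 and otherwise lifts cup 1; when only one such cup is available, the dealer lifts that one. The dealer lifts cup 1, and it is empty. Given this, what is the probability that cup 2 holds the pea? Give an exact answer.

Consider each possible location of the pea in turn.
If it is under cup 1 (prior 1/3): the dealer opened cup 1, so this case is ruled out; weight (1/3)·0 = 0.
If it is under cup 2 (prior 1/3): only cup 1 is available, probability 1; weight (1/3)·1 = 1/3.
If it is under cup 3 (prior 1/3): cup 2 is available but not opened, probability 2/3; weight (1/3)·(2/3) = 2/9.
The weights sum to 5/9.
So P(the pea under cup 2 | the dealer opened cup 1) = (1/3) / (5/9) = 3/5.

3/5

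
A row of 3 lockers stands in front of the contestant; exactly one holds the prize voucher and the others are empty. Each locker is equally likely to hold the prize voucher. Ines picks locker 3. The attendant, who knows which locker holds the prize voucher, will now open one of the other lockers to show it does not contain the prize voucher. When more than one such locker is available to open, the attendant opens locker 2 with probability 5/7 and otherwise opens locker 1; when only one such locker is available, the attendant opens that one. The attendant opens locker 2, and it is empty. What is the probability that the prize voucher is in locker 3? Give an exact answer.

Condition on the true location of the prize voucher.
If it is in locker 1 (prior 1/3): only locker 2 is available, probability 1; weight (1/3)·1 = 1/3.
If it is in locker 2 (prior 1/3): the attendant opened locker 2, so this case is ruled out; weight (1/3)·0 = 0.
If it is in locker 3 (prior 1/3): locker 2 is available, opened with probability 5/7; weight (1/3)·(5/7) = 5/21.
The weights sum to 4/7.
So P(the prize voucher in locker 3 | the attendant opened locker 2) = (5/21) / (4/7) = 5/12.

5/12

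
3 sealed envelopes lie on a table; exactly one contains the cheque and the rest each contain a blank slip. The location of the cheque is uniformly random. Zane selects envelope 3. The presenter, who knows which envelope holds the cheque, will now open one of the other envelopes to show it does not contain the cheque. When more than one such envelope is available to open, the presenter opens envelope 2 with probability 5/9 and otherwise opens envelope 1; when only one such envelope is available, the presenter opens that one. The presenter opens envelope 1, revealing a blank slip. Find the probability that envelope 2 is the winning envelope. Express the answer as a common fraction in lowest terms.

9/13

Condition on the true location of the cheque.
If it is in envelope 1 (prior 1/3): the presenter opened envelope 1, so this case is ruled out; weight (1/3)·0 = 0.
If it is in envelope 2 (prior 1/3): only envelope 1 is available, probability 1; weight (1/3)·1 = 1/3.
If it is in envelope 3 (prior 1/3): envelope 2 is available but not opened, probability 4/9; weight (1/3)·(4/9) = 4/27.
The weights sum to 13/27.
So P(the cheque in envelope 2 | the presenter opened envelope 1) = (1/3) / (13/27) = 9/13.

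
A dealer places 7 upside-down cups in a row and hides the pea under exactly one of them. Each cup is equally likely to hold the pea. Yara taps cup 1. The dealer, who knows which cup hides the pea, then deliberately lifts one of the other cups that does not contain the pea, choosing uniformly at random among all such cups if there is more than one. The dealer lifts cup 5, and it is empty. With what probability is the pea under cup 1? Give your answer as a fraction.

Condition on the true location of the pea.
If it is under cup 1 (prior 1/7): the dealer has 6 equally likely choices, so probability 1/6; weight (1/7)·(1/6) = 1/42.
If it is under any of cups 2, 3, 4, 6, and 7 (prior 1/7 each): the dealer has 5 equally likely choices, so probability 1/5; weight (1/7)·(1/5) = 1/35 each.
If it is under cup 5 (prior 1/7): the dealer opened cup 5, so this case is ruled out; weight (1/7)·0 = 0.
The weights sum to 1/6.
So P(the pea under cup 1 | the dealer opened cup 5) = (1/42) / (1/6) = 1/7.

1/7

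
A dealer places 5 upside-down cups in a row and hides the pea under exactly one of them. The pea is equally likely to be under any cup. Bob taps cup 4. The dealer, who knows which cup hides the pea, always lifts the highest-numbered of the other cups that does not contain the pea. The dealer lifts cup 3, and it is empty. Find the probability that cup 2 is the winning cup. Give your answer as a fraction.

0

Apply Bayes' rule, conditioning on where the pea actually is.
If it is under any of cups 1, 2, and 4 (prior 1/5 each): the dealer would have opened cup 5 instead, probability 0; weight (1/5)·0 = 0 each.
If it is under cup 3 (prior 1/5): the dealer opened cup 3, so this case is ruled out; weight (1/5)·0 = 0.
If it is under cup 5 (prior 1/5): cup 3 is the highest-numbered option available, probability 1; weight (1/5)·1 = 1/5.
The weights sum to 1/5.
So P(the pea under cup 2 | the dealer opened cup 3) = 0 / (1/5) = 0.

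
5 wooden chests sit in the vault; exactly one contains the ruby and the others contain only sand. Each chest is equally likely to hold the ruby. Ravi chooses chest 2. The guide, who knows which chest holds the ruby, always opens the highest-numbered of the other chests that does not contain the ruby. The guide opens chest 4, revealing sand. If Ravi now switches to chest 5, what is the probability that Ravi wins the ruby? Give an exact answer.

1

Apply Bayes' rule, conditioning on where the ruby actually is.
If it is in any of chests 1, 2, and 3 (prior 1/5 each): the guide would have opened chest 5 instead, probability 0; weight (1/5)·0 = 0 each.
If it is in chest 4 (prior 1/5): the guide opened chest 4, so this case is ruled out; weight (1/5)·0 = 0.
If it is in chest 5 (prior 1/5): chest 4 is the highest-numbered option available, probability 1; weight (1/5)·1 = 1/5.
The weights sum to 1/5.
So P(the ruby in chest 5 | the guide opened chest 4) = (1/5) / (1/5) = 1.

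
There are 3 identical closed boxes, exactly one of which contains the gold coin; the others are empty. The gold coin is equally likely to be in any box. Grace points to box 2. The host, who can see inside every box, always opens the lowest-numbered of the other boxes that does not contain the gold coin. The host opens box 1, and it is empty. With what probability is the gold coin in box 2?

1/2

Apply Bayes' rule, conditioning on where the gold coin actually is.
If it is in box 1 (prior 1/3): the host opened box 1, so this case is ruled out; weight (1/3)·0 = 0.
If it is in either of boxes 2 and 3 (prior 1/3 each): box 1 is the lowest-numbered option available, probability 1; weight (1/3)·1 = 1/3 each.
The weights sum to 2/3.
So P(the gold coin in box 2 | the host opened box 1) = (1/3) / (2/3) = 1/2.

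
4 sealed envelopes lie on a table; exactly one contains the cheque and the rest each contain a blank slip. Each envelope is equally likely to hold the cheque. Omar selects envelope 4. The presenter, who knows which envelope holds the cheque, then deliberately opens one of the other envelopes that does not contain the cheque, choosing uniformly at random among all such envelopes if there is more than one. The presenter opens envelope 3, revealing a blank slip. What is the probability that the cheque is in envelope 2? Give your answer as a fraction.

Apply Bayes' rule, conditioning on where the cheque actually is.
If it is in either of envelopes 1 and 2 (prior 1/4 each): the presenter has 2 equally likely choices, so probability 1/2; weight (1/4)·(1/2) = 1/8 each.
If it is in envelope 3 (prior 1/4): the presenter opened envelope 3, so this case is ruled out; weight (1/4)·0 = 0.
If it is in envelope 4 (prior 1/4): the presenter has 3 equally likely choices, so probability 1/3; weight (1/4)·(1/3) = 1/12.
The weights sum to 1/3.
So P(the cheque in envelope 2 | the presenter opened envelope 3) = (1/8) / (1/3) = 3/8.

3/8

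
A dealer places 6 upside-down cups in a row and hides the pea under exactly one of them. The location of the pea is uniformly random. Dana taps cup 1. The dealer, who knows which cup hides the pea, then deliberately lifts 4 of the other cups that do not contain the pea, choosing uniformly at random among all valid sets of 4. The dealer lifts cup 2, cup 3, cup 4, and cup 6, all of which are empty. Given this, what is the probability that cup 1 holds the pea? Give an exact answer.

1/6

Condition on the true location of the pea.
If it is under cup 1 (prior 1/6): the dealer has 5 equally likely choices, so probability 1/5; weight (1/6)·(1/5) = 1/30.
If it is under any of cups 2, 3, 4, and 6 (prior 1/6 each): that cup was opened and seen not to hold the prize — ruled out; weight (1/6)·0 = 0 each.
If it is under cup 5 (prior 1/6): the dealer has no choice, probability 1; weight (1/6)·1 = 1/6.
The weights sum to 1/5.
So P(the pea under cup 1 | the dealer opened cup 2, cup 3, cup 4, and cup 6) = (1/30) / (1/5) = 1/6.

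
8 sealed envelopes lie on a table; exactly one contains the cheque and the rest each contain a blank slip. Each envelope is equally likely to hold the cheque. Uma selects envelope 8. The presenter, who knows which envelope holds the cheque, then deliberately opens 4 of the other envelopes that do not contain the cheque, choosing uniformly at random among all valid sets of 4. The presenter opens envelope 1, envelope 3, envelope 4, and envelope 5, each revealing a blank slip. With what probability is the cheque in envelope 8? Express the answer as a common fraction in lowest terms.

Condition on the true location of the cheque.
If it is in any of envelopes 1, 3, 4, and 5 (prior 1/8 each): that envelope was opened and seen not to hold the prize — ruled out; weight (1/8)·0 = 0 each.
If it is in any of envelopes 2, 6, and 7 (prior 1/8 each): the presenter has 15 equally likely choices, so probability 1/15; weight (1/8)·(1/15) = 1/120 each.
If it is in envelope 8 (prior 1/8): the presenter has 35 equally likely choices, so probability 1/35; weight (1/8)·(1/35) = 1/280.
The weights sum to 1/35.
So P(the cheque in envelope 8 | the presenter opened envelope 1, envelope 3, envelope 4, and envelope 5) = (1/280) / (1/35) = 1/8.

1/8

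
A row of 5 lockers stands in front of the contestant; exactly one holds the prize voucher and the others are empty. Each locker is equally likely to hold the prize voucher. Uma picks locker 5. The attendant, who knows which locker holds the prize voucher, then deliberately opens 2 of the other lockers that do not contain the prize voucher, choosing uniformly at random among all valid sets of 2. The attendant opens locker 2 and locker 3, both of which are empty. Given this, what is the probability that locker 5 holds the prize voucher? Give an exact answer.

1/5

Apply Bayes' rule, conditioning on where the prize voucher actually is.
If it is in either of lockers 1 and 4 (prior 1/5 each): the attendant has 3 equally likely choices, so probability 1/3; weight (1/5)·(1/3) = 1/15 each.
If it is in either of lockers 2 and 3 (prior 1/5 each): that locker was opened and seen not to hold the prize — ruled out; weight (1/5)·0 = 0 each.
If it is in locker 5 (prior 1/5): the attendant has 6 equally likely choices, so probability 1/6; weight (1/5)·(1/6) = 1/30.
The weights sum to 1/6.
So P(the prize voucher in locker 5 | the attendant opened locker 2 and locker 3) = (1/30) / (1/6) = 1/5.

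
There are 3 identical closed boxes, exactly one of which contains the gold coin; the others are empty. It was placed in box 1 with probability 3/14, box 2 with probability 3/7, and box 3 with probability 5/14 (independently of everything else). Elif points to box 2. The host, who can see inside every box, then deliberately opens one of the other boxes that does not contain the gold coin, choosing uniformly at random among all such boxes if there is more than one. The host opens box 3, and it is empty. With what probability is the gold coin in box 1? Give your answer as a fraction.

Apply Bayes' rule, conditioning on where the gold coin actually is.
If it is in box 1 (prior 3/14): the host has no choice, probability 1; weight (3/14)·1 = 3/14.
If it is in box 2 (prior 3/7): the host has 2 equally likely choices, so probability 1/2; weight (3/7)·(1/2) = 3/14.
If it is in box 3 (prior 5/14): the host opened box 3, so this case is ruled out; weight (5/14)·0 = 0.
The weights sum to 3/7.
So P(the gold coin in box 1 | the host opened box 3) = (3/14) / (3/7) = 1/2.

1/2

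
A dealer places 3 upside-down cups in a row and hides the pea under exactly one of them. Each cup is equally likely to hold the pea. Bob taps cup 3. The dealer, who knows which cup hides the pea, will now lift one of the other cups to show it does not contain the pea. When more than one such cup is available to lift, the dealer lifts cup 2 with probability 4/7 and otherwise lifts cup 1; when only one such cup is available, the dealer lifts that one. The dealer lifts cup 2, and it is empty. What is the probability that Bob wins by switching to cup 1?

Condition on the true location of the pea.
If it is under cup 1 (prior 1/3): only cup 2 is available, probability 1; weight (1/3)·1 = 1/3.
If it is under cup 2 (prior 1/3): the dealer opened cup 2, so this case is ruled out; weight (1/3)·0 = 0.
If it is under cup 3 (prior 1/3): cup 2 is available, opened with probability 4/7; weight (1/3)·(4/7) = 4/21.
The weights sum to 11/21.
So P(the pea under cup 1 | the dealer opened cup 2) = (1/3) / (11/21) = 7/11.

7/11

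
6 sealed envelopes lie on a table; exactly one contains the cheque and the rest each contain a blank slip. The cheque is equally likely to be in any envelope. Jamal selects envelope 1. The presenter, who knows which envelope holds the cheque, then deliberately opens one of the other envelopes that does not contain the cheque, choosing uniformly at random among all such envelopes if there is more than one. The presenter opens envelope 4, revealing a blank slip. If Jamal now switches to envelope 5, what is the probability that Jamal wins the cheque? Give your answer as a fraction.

5/24

Condition on the true location of the cheque.
If it is in envelope 1 (prior 1/6): the presenter has 5 equally likely choices, so probability 1/5; weight (1/6)·(1/5) = 1/30.
If it is in any of envelopes 2, 3, 5, and 6 (prior 1/6 each): the presenter has 4 equally likely choices, so probability 1/4; weight (1/6)·(1/4) = 1/24 each.
If it is in envelope 4 (prior 1/6): the presenter opened envelope 4, so this case is ruled out; weight (1/6)·0 = 0.
The weights sum to 1/5.
So P(the cheque in envelope 5 | the presenter opened envelope 4) = (1/24) / (1/5) = 5/24.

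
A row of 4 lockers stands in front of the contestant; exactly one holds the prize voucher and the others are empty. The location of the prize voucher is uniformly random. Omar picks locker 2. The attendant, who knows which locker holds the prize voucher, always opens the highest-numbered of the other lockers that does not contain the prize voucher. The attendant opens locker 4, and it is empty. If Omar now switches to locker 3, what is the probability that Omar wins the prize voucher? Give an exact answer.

1/3

Apply Bayes' rule, conditioning on where the prize voucher actually is.
If it is in any of lockers 1, 2, and 3 (prior 1/4 each): locker 4 is the highest-numbered option available, probability 1; weight (1/4)·1 = 1/4 each.
If it is in locker 4 (prior 1/4): the attendant opened locker 4, so this case is ruled out; weight (1/4)·0 = 0.
The weights sum to 3/4.
So P(the prize voucher in locker 3 | the attendant opened locker 4) = (1/4) / (3/4) = 1/3.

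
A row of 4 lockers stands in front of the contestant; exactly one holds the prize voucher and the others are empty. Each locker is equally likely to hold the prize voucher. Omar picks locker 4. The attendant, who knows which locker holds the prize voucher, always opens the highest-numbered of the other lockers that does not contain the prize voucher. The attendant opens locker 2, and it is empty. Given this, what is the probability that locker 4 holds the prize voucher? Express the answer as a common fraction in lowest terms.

Condition on the true location of the prize voucher.
If it is in either of lockers 1 and 4 (prior 1/4 each): the attendant would have opened locker 3 instead, probability 0; weight (1/4)·0 = 0 each.
If it is in locker 2 (prior 1/4): the attendant opened locker 2, so this case is ruled out; weight (1/4)·0 = 0.
If it is in locker 3 (prior 1/4): locker 2 is the highest-numbered option available, probability 1; weight (1/4)·1 = 1/4.
The weights sum to 1/4.
So P(the prize voucher in locker 4 | the attendant opened locker 2) = 0 / (1/4) = 0.

0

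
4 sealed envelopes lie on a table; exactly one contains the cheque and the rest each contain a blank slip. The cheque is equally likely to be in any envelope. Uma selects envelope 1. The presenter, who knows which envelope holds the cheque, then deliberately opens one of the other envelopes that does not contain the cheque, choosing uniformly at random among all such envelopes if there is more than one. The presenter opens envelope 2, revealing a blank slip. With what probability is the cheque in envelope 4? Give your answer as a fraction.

Apply Bayes' rule, conditioning on where the cheque actually is.
If it is in envelope 1 (prior 1/4): the presenter has 3 equally likely choices, so probability 1/3; weight (1/4)·(1/3) = 1/12.
If it is in envelope 2 (prior 1/4): the presenter opened envelope 2, so this case is ruled out; weight (1/4)·0 = 0.
If it is in either of envelopes 3 and 4 (prior 1/4 each): the presenter has 2 equally likely choices, so probability 1/2; weight (1/4)·(1/2) = 1/8 each.
The weights sum to 1/3.
So P(the cheque in envelope 4 | the presenter opened envelope 2) = (1/8) / (1/3) = 3/8.

3/8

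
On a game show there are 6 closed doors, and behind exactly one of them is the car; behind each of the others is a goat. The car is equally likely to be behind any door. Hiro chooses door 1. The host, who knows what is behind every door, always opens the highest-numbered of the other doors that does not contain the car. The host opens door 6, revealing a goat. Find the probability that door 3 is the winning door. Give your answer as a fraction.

1/5

Condition on the true location of the car.
If it is behind any of doors 1, 2, 3, 4, and 5 (prior 1/6 each): door 6 is the highest-numbered option available, probability 1; weight (1/6)·1 = 1/6 each.
If it is behind door 6 (prior 1/6): the host opened door 6, so this case is ruled out; weight (1/6)·0 = 0.
The weights sum to 5/6.
So P(the car behind door 3 | the host opened door 6) = (1/6) / (5/6) = 1/5.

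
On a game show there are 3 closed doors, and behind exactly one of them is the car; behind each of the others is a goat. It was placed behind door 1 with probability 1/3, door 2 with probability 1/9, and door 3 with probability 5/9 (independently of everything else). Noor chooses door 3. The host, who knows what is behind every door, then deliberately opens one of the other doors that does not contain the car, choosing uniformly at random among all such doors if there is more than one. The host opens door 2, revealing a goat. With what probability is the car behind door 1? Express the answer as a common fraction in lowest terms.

6/11

Consider each possible location of the car in turn.
If it is behind door 1 (prior 1/3): the host has no choice, probability 1; weight (1/3)·1 = 1/3.
If it is behind door 2 (prior 1/9): the host opened door 2, so this case is ruled out; weight (1/9)·0 = 0.
If it is behind door 3 (prior 5/9): the host has 2 equally likely choices, so probability 1/2; weight (5/9)·(1/2) = 5/18.
The weights sum to 11/18.
So P(the car behind door 1 | the host opened door 2) = (1/3) / (11/18) = 6/11.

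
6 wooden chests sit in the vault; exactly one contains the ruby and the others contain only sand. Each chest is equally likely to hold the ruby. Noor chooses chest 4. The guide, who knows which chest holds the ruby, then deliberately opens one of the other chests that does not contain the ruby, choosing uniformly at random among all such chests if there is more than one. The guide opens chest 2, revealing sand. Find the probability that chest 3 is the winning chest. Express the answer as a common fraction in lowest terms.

Apply Bayes' rule, conditioning on where the ruby actually is.
If it is in any of chests 1, 3, 5, and 6 (prior 1/6 each): the guide has 4 equally likely choices, so probability 1/4; weight (1/6)·(1/4) = 1/24 each.
If it is in chest 2 (prior 1/6): the guide opened chest 2, so this case is ruled out; weight (1/6)·0 = 0.
If it is in chest 4 (prior 1/6): the guide has 5 equally likely choices, so probability 1/5; weight (1/6)·(1/5) = 1/30.
The weights sum to 1/5.
So P(the ruby in chest 3 | the guide opened chest 2) = (1/24) / (1/5) = 5/24.

5/24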